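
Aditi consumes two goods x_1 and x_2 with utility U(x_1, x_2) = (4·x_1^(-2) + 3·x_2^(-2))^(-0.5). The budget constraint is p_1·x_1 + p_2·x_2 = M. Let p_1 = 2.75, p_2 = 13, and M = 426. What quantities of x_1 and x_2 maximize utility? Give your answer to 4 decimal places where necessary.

With the ratio pinned down, the budget gives x_1* = M/(p_1 + p_2·(x_2/x_1)) and x_2* = (x_2/x_1)·x_1*.
Numerically x_2/x_1 = 0.541357, so x_1* = 426/(2.75 + 13·0.541357) = 43.5243 and x_2* = 0.541357·43.5243 = 23.5622.

x_1* = 43.5243, x_2* = 23.5622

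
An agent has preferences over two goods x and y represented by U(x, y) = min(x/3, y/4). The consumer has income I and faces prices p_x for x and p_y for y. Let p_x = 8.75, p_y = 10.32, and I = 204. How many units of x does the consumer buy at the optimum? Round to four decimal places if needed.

x* = 9.0626

Demand: x*(p_x,p_y,I) = 3·I/(3·p_x + 4·p_y), y* = 4·I/(3·p_x + 4·p_y).
Here 3·8.75 + 4·10.32 = 67.53, giving x* = 9.0626.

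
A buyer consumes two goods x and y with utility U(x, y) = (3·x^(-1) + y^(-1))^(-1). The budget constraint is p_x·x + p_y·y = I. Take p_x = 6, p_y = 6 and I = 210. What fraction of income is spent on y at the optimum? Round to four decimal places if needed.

With the ratio pinned down, the budget gives x* = I/(p_x + p_y·(y/x)) and y* = (y/x)·x*.
Numerically y/x = 0.57735, so x* = 210/(6 + 6·0.57735) = 22.1891 and y* = 0.57735·22.1891 = 12.8109.
Expenditure on y: 6·12.8109 = 76.8653; share = 0.366.

share on y = 0.366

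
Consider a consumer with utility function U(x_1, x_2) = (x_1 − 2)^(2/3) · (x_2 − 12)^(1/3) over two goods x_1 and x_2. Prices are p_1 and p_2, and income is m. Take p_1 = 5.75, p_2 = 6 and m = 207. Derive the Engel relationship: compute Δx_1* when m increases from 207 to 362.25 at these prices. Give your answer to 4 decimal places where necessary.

This is Cobb-Douglas in (x_1−2, x_2−12): tangency gives 2/3·p_2·(x_2−12) = 1/3·p_1·(x_1−2).
After buying the subsistence bundle (2, 12), a share 2/3 of the remaining income goes to x_1: x_1* = 2 + 2/3·(m − 2p_1 − 12p_2)/p_1.
Discretionary income = 207 − 2·5.75 − 12·6 = 123.5; x_1* = 2 + 2/3·123.5/5.75 = 16.3188.
At m' = 362.25: x_1* = 34.3188. Change: 34.3188 − 16.3188 = 18.

Δx_1* = 18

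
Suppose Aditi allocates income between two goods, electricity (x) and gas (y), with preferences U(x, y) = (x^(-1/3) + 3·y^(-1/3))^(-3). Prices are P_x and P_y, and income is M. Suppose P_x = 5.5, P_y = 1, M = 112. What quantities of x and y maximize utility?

x* = 8.1831, y* = 66.9931

MU_x ∝ x^(-4/3), MU_y ∝ 3·y^(-4/3), so MRS = (1/3)·(y/x)^(4/3) = P_x/P_y.
Hence y/x = (3·P_x/P_y)^(1/(4/3)), i.e. raised to the 0.75 power.
Substitute y = (y/x)·x into the budget: x* = M/(P_x + P_y·(y/x)).
Numerically y/x = 8.186777, so x* = 112/(5.5 + 1·8.186777) = 8.1831 and y* = 8.186777·8.1831 = 66.9931.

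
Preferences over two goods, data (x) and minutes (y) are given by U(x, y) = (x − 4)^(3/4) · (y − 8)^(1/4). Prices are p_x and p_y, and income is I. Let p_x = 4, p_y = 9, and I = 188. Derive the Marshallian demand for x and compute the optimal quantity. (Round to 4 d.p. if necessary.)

Discretionary income = 188 − 4·4 − 8·9 = 100; x* = 4 + 0.75·100/4 = 22.75.

x* = 22.75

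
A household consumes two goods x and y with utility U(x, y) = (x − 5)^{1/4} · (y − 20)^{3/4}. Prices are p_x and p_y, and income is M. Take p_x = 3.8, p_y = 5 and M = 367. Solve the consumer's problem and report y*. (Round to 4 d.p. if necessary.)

y* = 57.2

After buying the subsistence bundle (5, 20), a share 0.25 of the remaining income goes to x: x* = 5 + 0.25·(M − 5p_x − 20p_y)/p_x.
Discretionary income = 367 − 5·3.8 − 20·5 = 248; y* = 20 + 0.75·248/5 = 57.2.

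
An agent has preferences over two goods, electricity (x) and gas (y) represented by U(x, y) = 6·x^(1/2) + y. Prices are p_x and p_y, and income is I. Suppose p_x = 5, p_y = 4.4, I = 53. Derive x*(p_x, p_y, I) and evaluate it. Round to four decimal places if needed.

x* = 6.9696

Plugging in: x* = (3·4.4/5)² = 6.9696.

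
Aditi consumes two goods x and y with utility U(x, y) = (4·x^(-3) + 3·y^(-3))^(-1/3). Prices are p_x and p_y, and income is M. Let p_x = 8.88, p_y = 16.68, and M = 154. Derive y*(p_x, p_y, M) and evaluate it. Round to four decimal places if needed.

y* = 5.5294

From the CES first-order condition, (4/3)·(y/x)^(4) = p_x/p_y.
Hence y/x = ((3/4)·p_x/p_y)^(1/(4)), i.e. raised to the 0.25 power.
With the ratio pinned down, the budget gives x* = M/(p_x + p_y·(y/x)) and y* = (y/x)·x*.
Numerically y/x = 0.794913, so x* = 154/(8.88 + 16.68·0.794913) = 6.956 and y* = 0.794913·6.956 = 5.5294.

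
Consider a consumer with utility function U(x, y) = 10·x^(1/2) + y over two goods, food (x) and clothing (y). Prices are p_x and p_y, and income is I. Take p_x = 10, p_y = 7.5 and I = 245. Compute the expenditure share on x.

Utility is quasi-linear in y; the FOC for x is 5/√x = p_x/p_y.
Thus x* = (5·p_y/p_x)² — independent of I — with the rest of income spent on y.
Plugging in: x* = (5·7.5/10)² = 14.0625, y* = 13.9167.
Expenditure on x: 10·14.0625 = 140.625; share = 0.574.

share on x = 0.574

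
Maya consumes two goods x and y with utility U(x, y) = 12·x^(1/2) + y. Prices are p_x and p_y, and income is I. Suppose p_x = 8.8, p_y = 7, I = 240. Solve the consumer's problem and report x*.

x* = 22.7789

Utility is quasi-linear in y; the FOC for x is 6/√x = p_x/p_y.
Solve: √x = 6·p_y/p_x, so x*(p_x,p_y) = (6·p_y/p_x)², and y* = (I − p_x·x*)/p_y.
Plugging in: x* = (6·7/8.8)² = 22.7789.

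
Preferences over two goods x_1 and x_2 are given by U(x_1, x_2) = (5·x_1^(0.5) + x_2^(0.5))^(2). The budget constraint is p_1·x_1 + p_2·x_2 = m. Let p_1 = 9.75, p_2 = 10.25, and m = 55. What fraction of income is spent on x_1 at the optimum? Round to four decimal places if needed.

MRS = MU_x_1/MU_x_2 = 5·(x_2/x_1)^(0.5). Set equal to p_1/p_2.
Solve for the ratio: x_2/x_1 = [(1/5)·p_1/p_2]^(2).
With the ratio pinned down, the budget gives x_1* = m/(p_1 + p_2·(x_2/x_1)) and x_2* = (x_2/x_1)·x_1*.
Numerically x_2/x_1 = 0.036193, so x_1* = 55/(9.75 + 10.25·0.036193) = 5.4343 and x_2* = 0.036193·5.4343 = 0.1967.
Expenditure on x_1: 9.75·5.4343 = 52.984; share = 0.9633.

share on x_1 = 0.9633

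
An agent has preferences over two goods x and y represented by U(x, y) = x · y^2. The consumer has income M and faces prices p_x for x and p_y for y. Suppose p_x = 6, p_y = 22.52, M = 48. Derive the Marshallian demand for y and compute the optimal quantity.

The MRS is (1/2)·y/x. Set MRS = p_x/p_y.
So p_y·y = 2·p_x·x; combined with the budget, a share 1/3 of income goes to x.
Demand: x*(p_x,p_y,M) = 1/3·M/p_x and y* = 2/3·M/p_y.
At p_x=6, p_y=22.52, M=48: y* = 2/3·48/22.52 = 1.421.

y* = 1.421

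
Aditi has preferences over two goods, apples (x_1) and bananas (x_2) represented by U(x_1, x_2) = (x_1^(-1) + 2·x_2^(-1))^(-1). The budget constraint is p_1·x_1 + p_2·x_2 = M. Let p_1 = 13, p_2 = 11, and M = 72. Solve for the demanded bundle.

x_1* = 2.4071, x_2* = 3.7007

Substitute x_2 = (x_2/x_1)·x_1 into the budget: x_1* = M/(p_1 + p_2·(x_2/x_1)).
Numerically x_2/x_1 = 1.537412, so x_1* = 72/(13 + 11·1.537412) = 2.4071 and x_2* = 1.537412·2.4071 = 3.7007.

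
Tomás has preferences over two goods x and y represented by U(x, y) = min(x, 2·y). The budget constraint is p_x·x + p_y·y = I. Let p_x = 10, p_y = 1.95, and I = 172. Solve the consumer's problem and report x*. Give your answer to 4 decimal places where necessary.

Demand: x*(p_x,p_y,I) = 2·I/(2·p_x + p_y), y* = I/(2·p_x + p_y).
Here 2·10 + 1.95 = 21.95, giving x* = 15.672.

x* = 15.672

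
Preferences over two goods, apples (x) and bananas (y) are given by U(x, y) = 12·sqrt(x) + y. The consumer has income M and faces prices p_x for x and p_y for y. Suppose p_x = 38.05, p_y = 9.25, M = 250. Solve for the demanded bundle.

MU_x = 6/√x, MU_y = 1. Tangency: 6/√x = p_x/p_y.
Solve: √x = 6·p_y/p_x, so x*(p_x,p_y) = (6·p_y/p_x)², and y* = (M − p_x·x*)/p_y.
Plugging in: x* = (6·9.25/38.05)² = 2.1275, y* = 18.2754.

x* = 2.1275, y* = 18.2754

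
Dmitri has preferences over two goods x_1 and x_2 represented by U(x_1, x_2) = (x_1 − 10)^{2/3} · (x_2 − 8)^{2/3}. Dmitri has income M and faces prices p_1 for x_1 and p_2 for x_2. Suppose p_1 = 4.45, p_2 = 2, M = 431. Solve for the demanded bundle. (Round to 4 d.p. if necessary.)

This is Cobb-Douglas in (x_1−10, x_2−8): tangency gives 2/3·p_2·(x_2−8) = 2/3·p_1·(x_1−10).
Substituting into the budget: x_1* = 10 + 0.5·(M − 10·p_1 − 8·p_2)/p_1, and x_2* = 8 + 0.5·(…)/p_2.
Discretionary income = 431 − 10·4.45 − 8·2 = 370.5; x_1* = 10 + 0.5·370.5/4.45 = 51.6292; x_2* = 8 + 0.5·370.5/2 = 100.625.

x_1* = 51.6292, x_2* = 100.625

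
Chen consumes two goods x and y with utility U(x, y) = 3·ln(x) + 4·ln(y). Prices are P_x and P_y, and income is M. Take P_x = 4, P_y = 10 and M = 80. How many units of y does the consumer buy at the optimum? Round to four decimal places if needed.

y* = 4.5714

MU_x/MU_y = (3·y)/(4·x); tangency sets this equal to P_x/P_y.
Rearranging, P_y·y = (4/3)·P_x·x. Substituting into the budget gives P_x·x·(1 + (4/3)) = M.
Demand: x*(P_x,P_y,M) = 3/7·M/P_x and y* = 4/7·M/P_y.
At P_x=4, P_y=10, M=80: y* = 4/7·80/10 = 4.5714.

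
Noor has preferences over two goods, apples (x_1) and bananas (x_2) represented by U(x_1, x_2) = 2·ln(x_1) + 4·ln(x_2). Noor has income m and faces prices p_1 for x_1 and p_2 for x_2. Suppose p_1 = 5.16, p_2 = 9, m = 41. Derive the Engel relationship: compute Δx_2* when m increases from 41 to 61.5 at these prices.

At p_1=5.16, p_2=9, m=41: x_2* = 2/3·41/9 = 3.037.
At m' = 61.5: x_2* = 4.5556. Change: 4.5556 − 3.037 = 1.5185.

Δx_2* = 1.5185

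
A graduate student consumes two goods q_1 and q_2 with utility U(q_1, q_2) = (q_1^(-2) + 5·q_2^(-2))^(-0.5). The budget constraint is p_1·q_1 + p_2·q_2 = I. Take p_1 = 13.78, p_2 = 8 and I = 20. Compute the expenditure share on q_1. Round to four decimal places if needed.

share on q_1 = 0.4566

MU_q_1 ∝ q_1^(-3), MU_q_2 ∝ 5·q_2^(-3), so MRS = (1/5)·(q_2/q_1)^(3) = p_1/p_2.
Hence q_2/q_1 = (5·p_1/p_2)^(1/(3)), i.e. raised to the 1/3 power.
Substitute q_2 = (q_2/q_1)·q_1 into the budget: q_1* = I/(p_1 + p_2·(q_2/q_1)).
Numerically q_2/q_1 = 2.049792, so q_1* = 20/(13.78 + 8·2.049792) = 0.6627 and q_2* = 2.049792·0.6627 = 1.3585.
Expenditure on q_1: 13.78·0.6627 = 9.1324; share = 0.4566.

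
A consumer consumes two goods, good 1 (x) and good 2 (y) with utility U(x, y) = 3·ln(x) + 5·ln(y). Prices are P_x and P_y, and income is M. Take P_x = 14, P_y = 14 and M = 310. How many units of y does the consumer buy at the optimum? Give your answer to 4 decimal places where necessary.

Demand: x*(P_x,P_y,M) = 0.375·M/P_x and y* = 0.625·M/P_y.
At P_x=14, P_y=14, M=310: y* = 0.625·310/14 = 13.8393.

y* = 13.8393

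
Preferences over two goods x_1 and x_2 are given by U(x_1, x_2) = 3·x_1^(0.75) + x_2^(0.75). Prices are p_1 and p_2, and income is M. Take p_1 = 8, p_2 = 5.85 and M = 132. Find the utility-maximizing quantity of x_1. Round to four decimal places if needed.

From the CES first-order condition, 3·(x_2/x_1)^(0.25) = p_1/p_2.
Hence x_2/x_1 = ((1/3)·p_1/p_2)^(1/(0.25)), i.e. raised to the 4 power.
Substitute x_2 = (x_2/x_1)·x_1 into the budget: x_1* = M/(p_1 + p_2·(x_2/x_1)).
Numerically x_2/x_1 = 0.043177, so x_1* = 132/(8 + 5.85·0.043177) = 15.995.

x_1* = 15.995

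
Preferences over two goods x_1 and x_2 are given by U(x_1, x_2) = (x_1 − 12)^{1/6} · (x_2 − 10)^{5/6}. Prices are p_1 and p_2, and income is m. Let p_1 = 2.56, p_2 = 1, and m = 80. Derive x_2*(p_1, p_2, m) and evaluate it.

MRS = (1/5)·(x_2−10)/(x_1−12). Tangency with p_1/p_2 gives x_2−10 = 5·(p_1/p_2)·(x_1−12).
Substituting into the budget: x_1* = 12 + 1/6·(m − 12·p_1 − 10·p_2)/p_1, and x_2* = 10 + 5/6·(…)/p_2.
Discretionary income = 80 − 12·2.56 − 10·1 = 39.28; x_2* = 10 + 5/6·39.28/1 = 42.7333.

x_2* = 42.7333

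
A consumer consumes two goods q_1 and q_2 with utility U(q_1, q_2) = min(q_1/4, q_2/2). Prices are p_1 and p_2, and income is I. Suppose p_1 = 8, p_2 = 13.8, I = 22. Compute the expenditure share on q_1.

With perfect complements, no substitution: consume in ratio q_1:q_2 = 4:2.
Budget: p_1·q_1 + p_2·(1/2)·q_1 = I, so (4·p_1 + 2·p_2)·q_1 = 4·I.
Demand: q_1*(p_1,p_2,I) = 4·I/(4·p_1 + 2·p_2), q_2* = 2·I/(4·p_1 + 2·p_2).
Here 4·8 + 2·13.8 = 59.6, giving q_1* = 1.4765 and q_2* = 0.7383.
Expenditure on q_1: 8·1.4765 = 11.8121; share = 0.5369.

share on q_1 = 0.5369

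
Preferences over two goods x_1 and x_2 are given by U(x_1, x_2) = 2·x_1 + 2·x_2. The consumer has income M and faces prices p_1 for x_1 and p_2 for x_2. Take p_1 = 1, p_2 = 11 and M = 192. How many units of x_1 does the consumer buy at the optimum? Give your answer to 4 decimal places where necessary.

Perfect substitutes: compare marginal utility per dollar. 2/p_1 vs 2/p_2 → 2 vs 0.1818.
x_1 gives more utility per dollar, so spend all income on x_1: x_1* = M/p_1, x_2* = 0.
Numerically: x_1* = 192, x_2* = 0.

x_1* = 192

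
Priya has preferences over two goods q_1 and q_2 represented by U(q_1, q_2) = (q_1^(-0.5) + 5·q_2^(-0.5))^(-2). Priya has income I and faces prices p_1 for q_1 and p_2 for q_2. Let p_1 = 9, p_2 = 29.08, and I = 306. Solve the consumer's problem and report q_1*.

q_1* = 6.3876

From the CES first-order condition, (1/5)·(q_2/q_1)^(1.5) = p_1/p_2.
Solve for the ratio: q_2/q_1 = [5·p_1/p_2]^(2/3).
With the ratio pinned down, the budget gives q_1* = I/(p_1 + p_2·(q_2/q_1)) and q_2* = (q_2/q_1)·q_1*.
Numerically q_2/q_1 = 1.337864, so q_1* = 306/(9 + 29.08·1.337864) = 6.3876.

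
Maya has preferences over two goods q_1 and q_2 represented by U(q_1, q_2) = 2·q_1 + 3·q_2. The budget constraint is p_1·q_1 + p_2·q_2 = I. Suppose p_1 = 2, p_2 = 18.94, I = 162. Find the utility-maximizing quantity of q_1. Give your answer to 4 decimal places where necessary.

Linear utility — the consumer picks whichever good has higher MU/price: 2/2 = 1 vs 3/18.94 = 0.1584.
q_1 gives more utility per dollar, so spend all income on q_1: q_1* = I/p_1, q_2* = 0.
Numerically: q_1* = 81, q_2* = 0.

q_1* = 81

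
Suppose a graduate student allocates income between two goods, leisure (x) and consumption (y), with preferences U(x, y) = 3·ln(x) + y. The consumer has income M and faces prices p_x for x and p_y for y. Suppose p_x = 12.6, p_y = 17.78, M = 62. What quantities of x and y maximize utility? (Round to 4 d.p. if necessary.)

MU_x = 3/x, MU_y = 1. Tangency: 3/x = p_x/p_y.
So x*(p_x,p_y) = 3·p_y/p_x, independent of income; and y* = (M − 3·p_y)/p_y.
At the given prices: x* = 3·17.78/12.6 = 4.2333, and y* = 0.4871.

x* = 4.2333, y* = 0.4871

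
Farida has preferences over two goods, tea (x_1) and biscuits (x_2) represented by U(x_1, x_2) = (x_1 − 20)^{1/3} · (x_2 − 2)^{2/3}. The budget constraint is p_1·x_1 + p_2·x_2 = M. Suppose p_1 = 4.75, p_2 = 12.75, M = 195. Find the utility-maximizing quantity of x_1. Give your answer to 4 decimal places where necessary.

x_1* = 25.2281

MRS = (1/2)·(x_2−2)/(x_1−20). Tangency with p_1/p_2 gives x_2−2 = 2·(p_1/p_2)·(x_1−20).
After buying the subsistence bundle (20, 2), a share 1/3 of the remaining income goes to x_1: x_1* = 20 + 1/3·(M − 20p_1 − 2p_2)/p_1.
Discretionary income = 195 − 20·4.75 − 2·12.75 = 74.5; x_1* = 20 + 1/3·74.5/4.75 = 25.2281.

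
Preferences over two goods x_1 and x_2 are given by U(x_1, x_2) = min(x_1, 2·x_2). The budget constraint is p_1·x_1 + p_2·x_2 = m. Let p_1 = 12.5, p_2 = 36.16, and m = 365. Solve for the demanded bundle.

Leontief preferences: the optimum is at the kink where x_1/2 = x_2/1, i.e. x_2 = (1/2)·x_1.
Budget: p_1·x_1 + p_2·(1/2)·x_1 = m, so (2·p_1 + p_2)·x_1 = 2·m.
Demand: x_1*(p_1,p_2,m) = 2·m/(2·p_1 + p_2), x_2* = m/(2·p_1 + p_2).
Here 2·12.5 + 36.16 = 61.16, giving x_1* = 11.9359 and x_2* = 5.968.

x_1* = 11.9359, x_2* = 5.968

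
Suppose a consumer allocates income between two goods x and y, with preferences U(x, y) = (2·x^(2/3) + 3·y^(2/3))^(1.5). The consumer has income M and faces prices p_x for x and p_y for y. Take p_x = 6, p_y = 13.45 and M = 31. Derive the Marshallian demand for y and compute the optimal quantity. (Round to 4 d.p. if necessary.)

With the ratio pinned down, the budget gives x* = M/(p_x + p_y·(y/x)) and y* = (y/x)·x*.
Numerically y/x = 0.299613, so x* = 31/(6 + 13.45·0.299613) = 3.0908 and y* = 0.299613·3.0908 = 0.926.

y* = 0.926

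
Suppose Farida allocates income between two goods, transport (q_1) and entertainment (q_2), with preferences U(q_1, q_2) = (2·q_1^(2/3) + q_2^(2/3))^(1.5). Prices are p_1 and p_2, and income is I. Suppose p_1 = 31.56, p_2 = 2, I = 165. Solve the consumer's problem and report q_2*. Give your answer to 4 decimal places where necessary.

From the CES first-order condition, 2·(q_2/q_1)^(1/3) = p_1/p_2.
Solve for the ratio: q_2/q_1 = [(1/2)·p_1/p_2]^(3).
Substitute q_2 = (q_2/q_1)·q_1 into the budget: q_1* = I/(p_1 + p_2·(q_2/q_1)).
Numerically q_2/q_1 = 491.169069, so q_1* = 165/(31.56 + 2·491.169069) = 0.1627 and q_2* = 491.169069·0.1627 = 79.932.

q_2* = 79.932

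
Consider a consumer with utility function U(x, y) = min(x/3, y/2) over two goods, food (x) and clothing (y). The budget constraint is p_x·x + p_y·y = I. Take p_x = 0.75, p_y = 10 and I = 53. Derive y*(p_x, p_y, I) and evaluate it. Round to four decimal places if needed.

y* = 4.764

With perfect complements, no substitution: consume in ratio x:y = 3:2.
Budget: p_x·x + p_y·(2/3)·x = I, so (3·p_x + 2·p_y)·x = 3·I.
Demand: x*(p_x,p_y,I) = 3·I/(3·p_x + 2·p_y), y* = 2·I/(3·p_x + 2·p_y).
Here 3·0.75 + 2·10 = 22.25, giving y* = 4.764.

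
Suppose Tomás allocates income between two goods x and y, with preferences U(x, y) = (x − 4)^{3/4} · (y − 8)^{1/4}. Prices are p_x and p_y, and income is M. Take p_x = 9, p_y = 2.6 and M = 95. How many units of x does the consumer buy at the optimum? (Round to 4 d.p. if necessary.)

x* = 7.1833

This is Cobb-Douglas in (x−4, y−8): tangency gives 0.75·p_y·(y−8) = 0.25·p_x·(x−4).
After buying the subsistence bundle (4, 8), a share 0.75 of the remaining income goes to x: x* = 4 + 0.75·(M − 4p_x − 8p_y)/p_x.
Discretionary income = 95 − 4·9 − 8·2.6 = 38.2; x* = 4 + 0.75·38.2/9 = 7.1833.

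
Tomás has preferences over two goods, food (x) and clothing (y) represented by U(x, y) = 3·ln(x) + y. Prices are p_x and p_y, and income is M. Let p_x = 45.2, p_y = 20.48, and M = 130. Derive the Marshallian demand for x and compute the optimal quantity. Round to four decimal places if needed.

MU_x = 3/x, MU_y = 1. Tangency: 3/x = p_x/p_y.
So x*(p_x,p_y) = 3·p_y/p_x, independent of income; and y* = (M − 3·p_y)/p_y.
At the given prices: x* = 3·20.48/45.2 = 1.3593.

x* = 1.3593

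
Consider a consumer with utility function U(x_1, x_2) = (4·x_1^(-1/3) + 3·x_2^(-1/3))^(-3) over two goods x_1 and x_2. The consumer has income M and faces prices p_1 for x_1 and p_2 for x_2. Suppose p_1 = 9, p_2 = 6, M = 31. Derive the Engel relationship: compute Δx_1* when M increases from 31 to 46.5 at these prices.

Δx_1* = 0.9965

With the ratio pinned down, the budget gives x_1* = M/(p_1 + p_2·(x_2/x_1)) and x_2* = (x_2/x_1)·x_1*.
Numerically x_2/x_1 = 1.092356, so x_1* = 31/(9 + 6·1.092356) = 1.993.
At M' = 46.5: x_1* = 2.9896. Change: 2.9896 − 1.993 = 0.9965.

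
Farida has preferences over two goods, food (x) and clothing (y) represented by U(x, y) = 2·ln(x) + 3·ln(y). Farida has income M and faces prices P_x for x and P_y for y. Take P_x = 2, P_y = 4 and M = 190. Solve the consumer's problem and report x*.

Tangency: MRS = (2/3)·y/x = P_x/P_y.
So 2·P_y·y = 3·P_x·x; combined with the budget, a share 0.4 of income goes to x.
Demand: x*(P_x,P_y,M) = 0.4·M/P_x and y* = 0.6·M/P_y.
At P_x=2, P_y=4, M=190: x* = 0.4·190/2 = 38.

x* = 38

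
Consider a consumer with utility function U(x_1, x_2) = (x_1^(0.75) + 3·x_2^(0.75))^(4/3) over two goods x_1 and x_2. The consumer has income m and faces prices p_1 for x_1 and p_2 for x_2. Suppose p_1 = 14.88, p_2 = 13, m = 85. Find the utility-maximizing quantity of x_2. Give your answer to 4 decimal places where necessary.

MU_x_1 ∝ x_1^(-0.25), MU_x_2 ∝ 3·x_2^(-0.25), so MRS = (1/3)·(x_2/x_1)^(0.25) = p_1/p_2.
Hence x_2/x_1 = (3·p_1/p_2)^(1/(0.25)), i.e. raised to the 4 power.
Substitute x_2 = (x_2/x_1)·x_1 into the budget: x_1* = m/(p_1 + p_2·(x_2/x_1)).
Numerically x_2/x_1 = 139.034742, so x_1* = 85/(14.88 + 13·139.034742) = 0.0466 and x_2* = 139.034742·0.0466 = 6.4851.

x_2* = 6.4851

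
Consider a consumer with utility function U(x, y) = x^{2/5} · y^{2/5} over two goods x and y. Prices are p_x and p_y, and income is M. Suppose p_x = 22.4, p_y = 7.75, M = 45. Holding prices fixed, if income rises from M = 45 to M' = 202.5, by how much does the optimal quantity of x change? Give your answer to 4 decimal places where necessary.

Δx* = 3.5156

MU_x/MU_y = (0.4·y)/(0.4·x); tangency sets this equal to p_x/p_y.
So 0.4·p_y·y = 0.4·p_x·x; combined with the budget, a share 0.5 of income goes to x.
Demand: x*(p_x,p_y,M) = 0.5·M/p_x and y* = 0.5·M/p_y.
At p_x=22.4, p_y=7.75, M=45: x* = 0.5·45/22.4 = 1.0045.
At M' = 202.5: x* = 4.5201. Change: 4.5201 − 1.0045 = 3.5156.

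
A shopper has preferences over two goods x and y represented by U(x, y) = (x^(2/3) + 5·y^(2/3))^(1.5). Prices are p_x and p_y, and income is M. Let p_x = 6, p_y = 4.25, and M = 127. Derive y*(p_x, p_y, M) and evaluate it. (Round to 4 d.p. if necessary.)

With the ratio pinned down, the budget gives x* = M/(p_x + p_y·(y/x)) and y* = (y/x)·x*.
Numerically y/x = 351.719927, so x* = 127/(6 + 4.25·351.719927) = 0.0846 and y* = 351.719927·0.0846 = 29.7629.

y* = 29.7629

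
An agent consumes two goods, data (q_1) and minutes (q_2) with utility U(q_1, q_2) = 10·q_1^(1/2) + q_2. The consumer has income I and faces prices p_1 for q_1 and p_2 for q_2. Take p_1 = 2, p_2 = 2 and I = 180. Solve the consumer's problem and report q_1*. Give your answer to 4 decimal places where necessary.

q_1* = 25

Thus q_1* = (5·p_2/p_1)² — independent of I — with the rest of income spent on q_2.
Plugging in: q_1* = (5·2/2)² = 25.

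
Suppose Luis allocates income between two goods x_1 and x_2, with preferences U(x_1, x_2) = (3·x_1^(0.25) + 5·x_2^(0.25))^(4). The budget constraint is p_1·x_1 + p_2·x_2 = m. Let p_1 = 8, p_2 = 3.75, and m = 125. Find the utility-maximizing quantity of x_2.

Numerically x_2/x_1 = 5.426793, so x_1* = 125/(8 + 3.75·5.426793) = 4.4091 and x_2* = 5.426793·4.4091 = 23.9273.

x_2* = 23.9273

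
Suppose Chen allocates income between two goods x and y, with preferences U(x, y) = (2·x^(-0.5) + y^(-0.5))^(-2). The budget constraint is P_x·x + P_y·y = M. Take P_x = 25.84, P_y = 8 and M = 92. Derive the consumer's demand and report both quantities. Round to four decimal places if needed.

From the CES first-order condition, 2·(y/x)^(1.5) = P_x/P_y.
Hence y/x = ((1/2)·P_x/P_y)^(1/(1.5)), i.e. raised to the 2/3 power.
With the ratio pinned down, the budget gives x* = M/(P_x + P_y·(y/x)) and y* = (y/x)·x*.
Numerically y/x = 1.376517, so x* = 92/(25.84 + 8·1.376517) = 2.4965 and y* = 1.376517·2.4965 = 3.4364.

x* = 2.4965, y* = 3.4364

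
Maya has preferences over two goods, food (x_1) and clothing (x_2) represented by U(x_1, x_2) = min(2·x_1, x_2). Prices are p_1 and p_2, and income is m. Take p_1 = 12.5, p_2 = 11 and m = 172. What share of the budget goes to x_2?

With perfect complements, no substitution: consume in ratio x_1:x_2 = 1:2.
Budget: p_1·x_1 + p_2·2·x_1 = m, so (p_1 + 2·p_2)·x_1 = m.
Demand: x_1*(p_1,p_2,m) = m/(p_1 + 2·p_2), x_2* = 2·m/(p_1 + 2·p_2).
Here 12.5 + 2·11 = 34.5, giving x_1* = 4.9855 and x_2* = 9.971.
Expenditure on x_2: 11·9.971 = 109.6812; share = 0.6377.

share on x_2 = 0.6377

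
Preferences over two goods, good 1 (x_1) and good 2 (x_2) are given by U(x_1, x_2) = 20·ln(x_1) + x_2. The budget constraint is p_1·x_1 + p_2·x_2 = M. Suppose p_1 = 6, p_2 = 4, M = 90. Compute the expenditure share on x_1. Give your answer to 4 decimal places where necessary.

share on x_1 = 0.8889

Set MRS = p_1/p_2: (20/x_1)/1 = p_1/p_2.
So x_1*(p_1,p_2) = 20·p_2/p_1, independent of income; and x_2* = (M − 20·p_2)/p_2.
At the given prices: x_1* = 20·4/6 = 13.3333, and x_2* = 2.5.
Expenditure on x_1: 6·13.3333 = 80; share = 0.8889.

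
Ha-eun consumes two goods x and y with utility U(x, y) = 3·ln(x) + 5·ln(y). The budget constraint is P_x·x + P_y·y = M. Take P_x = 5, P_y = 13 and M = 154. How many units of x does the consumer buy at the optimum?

x* = 11.55

Demand: x*(P_x,P_y,M) = 0.375·M/P_x and y* = 0.625·M/P_y.
At P_x=5, P_y=13, M=154: x* = 0.375·154/5 = 11.55.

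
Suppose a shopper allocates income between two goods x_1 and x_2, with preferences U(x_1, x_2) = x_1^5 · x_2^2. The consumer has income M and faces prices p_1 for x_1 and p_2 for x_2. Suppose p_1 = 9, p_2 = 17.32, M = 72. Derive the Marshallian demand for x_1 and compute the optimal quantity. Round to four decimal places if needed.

x_1* = 5.7143

The MRS is (5/2)·x_2/x_1. Set MRS = p_1/p_2.
So 5·p_2·x_2 = 2·p_1·x_1; combined with the budget, a share 5/7 of income goes to x_1.
Demand: x_1*(p_1,p_2,M) = 5/7·M/p_1 and x_2* = 2/7·M/p_2.
At p_1=9, p_2=17.32, M=72: x_1* = 5/7·72/9 = 5.7143.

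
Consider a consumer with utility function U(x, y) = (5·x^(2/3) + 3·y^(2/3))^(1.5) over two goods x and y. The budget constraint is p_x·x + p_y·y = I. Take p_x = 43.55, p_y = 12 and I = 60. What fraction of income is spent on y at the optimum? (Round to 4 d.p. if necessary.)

share on y = 0.7399

MU_x ∝ 5·x^(-1/3), MU_y ∝ 3·y^(-1/3), so MRS = (5/3)·(y/x)^(1/3) = p_x/p_y.
Hence y/x = ((3/5)·p_x/p_y)^(1/(1/3)), i.e. raised to the 3 power.
Substitute y = (y/x)·x into the budget: x* = I/(p_x + p_y·(y/x)).
Numerically y/x = 10.32463, so x* = 60/(43.55 + 12·10.32463) = 0.3583 and y* = 10.32463·0.3583 = 3.6996.
Expenditure on y: 12·3.6996 = 44.3949; share = 0.7399.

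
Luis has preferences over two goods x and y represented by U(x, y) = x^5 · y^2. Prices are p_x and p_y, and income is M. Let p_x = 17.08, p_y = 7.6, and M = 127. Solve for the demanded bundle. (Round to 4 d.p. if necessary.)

x* = 5.3111, y* = 4.7744

The MRS is (5/2)·y/x. Set MRS = p_x/p_y.
So 5·p_y·y = 2·p_x·x; combined with the budget, a share 5/7 of income goes to x.
Demand: x*(p_x,p_y,M) = 5/7·M/p_x and y* = 2/7·M/p_y.
At p_x=17.08, p_y=7.6, M=127: x* = 5/7·127/17.08 = 5.3111, y* = 4.7744.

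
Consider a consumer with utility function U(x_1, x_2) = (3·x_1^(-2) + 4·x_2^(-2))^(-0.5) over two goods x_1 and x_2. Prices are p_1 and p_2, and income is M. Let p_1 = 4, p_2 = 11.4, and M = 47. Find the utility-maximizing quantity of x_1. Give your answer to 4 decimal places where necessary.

x_1* = 3.6576

MRS = MU_x_1/MU_x_2 = (3/4)·(x_2/x_1)^(3). Set equal to p_1/p_2.
Hence x_2/x_1 = ((4/3)·p_1/p_2)^(1/(3)), i.e. raised to the 1/3 power.
Substitute x_2 = (x_2/x_1)·x_1 into the budget: x_1* = M/(p_1 + p_2·(x_2/x_1)).
Numerically x_2/x_1 = 0.776303, so x_1* = 47/(4 + 11.4·0.776303) = 3.6576.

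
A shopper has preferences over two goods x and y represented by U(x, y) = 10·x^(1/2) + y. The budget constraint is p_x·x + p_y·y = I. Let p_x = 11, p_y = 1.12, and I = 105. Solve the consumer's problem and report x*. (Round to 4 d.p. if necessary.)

Utility is quasi-linear in y; the FOC for x is 5/√x = p_x/p_y.
Solve: √x = 5·p_y/p_x, so x*(p_x,p_y) = (5·p_y/p_x)², and y* = (I − p_x·x*)/p_y.
Plugging in: x* = (5·1.12/11)² = 0.2592.

x* = 0.2592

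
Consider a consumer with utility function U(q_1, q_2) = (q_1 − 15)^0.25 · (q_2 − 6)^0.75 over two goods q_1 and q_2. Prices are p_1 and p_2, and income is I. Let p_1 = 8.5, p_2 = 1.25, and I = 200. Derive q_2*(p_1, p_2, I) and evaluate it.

q_2* = 45

MRS = (1/3)·(q_2−6)/(q_1−15). Tangency with p_1/p_2 gives q_2−6 = 3·(p_1/p_2)·(q_1−15).
After buying the subsistence bundle (15, 6), a share 0.25 of the remaining income goes to q_1: q_1* = 15 + 0.25·(I − 15p_1 − 6p_2)/p_1.
Discretionary income = 200 − 15·8.5 − 6·1.25 = 65; q_2* = 6 + 0.75·65/1.25 = 45.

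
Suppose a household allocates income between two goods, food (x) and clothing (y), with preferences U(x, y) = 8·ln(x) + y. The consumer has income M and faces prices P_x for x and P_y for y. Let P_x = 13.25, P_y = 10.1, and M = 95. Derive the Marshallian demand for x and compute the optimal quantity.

x* = 6.0981

Set MRS = P_x/P_y: (8/x)/1 = P_x/P_y.
So x*(P_x,P_y) = 8·P_y/P_x, independent of income; and y* = (M − 8·P_y)/P_y.
At the given prices: x* = 8·10.1/13.25 = 6.0981.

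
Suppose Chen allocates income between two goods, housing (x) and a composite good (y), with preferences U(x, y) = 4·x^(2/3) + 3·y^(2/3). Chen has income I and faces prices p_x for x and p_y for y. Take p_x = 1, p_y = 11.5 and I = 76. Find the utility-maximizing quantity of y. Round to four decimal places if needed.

From the CES first-order condition, (4/3)·(y/x)^(1/3) = p_x/p_y.
Hence y/x = ((3/4)·p_x/p_y)^(1/(1/3)), i.e. raised to the 3 power.
Substitute y = (y/x)·x into the budget: x* = I/(p_x + p_y·(y/x)).
Numerically y/x = 0.000277, so x* = 76/(1 + 11.5·0.000277) = 75.7583 and y* = 0.000277·75.7583 = 0.021.

y* = 0.021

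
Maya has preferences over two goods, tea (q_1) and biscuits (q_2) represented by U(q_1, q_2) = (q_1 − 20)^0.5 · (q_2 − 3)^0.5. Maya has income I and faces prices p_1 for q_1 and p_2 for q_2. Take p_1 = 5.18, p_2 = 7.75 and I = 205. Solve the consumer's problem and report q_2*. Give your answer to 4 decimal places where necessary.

q_2* = 8.0419

Substituting into the budget: q_1* = 20 + 0.5·(I − 20·p_1 − 3·p_2)/p_1, and q_2* = 3 + 0.5·(…)/p_2.
Discretionary income = 205 − 20·5.18 − 3·7.75 = 78.15; q_2* = 3 + 0.5·78.15/7.75 = 8.0419.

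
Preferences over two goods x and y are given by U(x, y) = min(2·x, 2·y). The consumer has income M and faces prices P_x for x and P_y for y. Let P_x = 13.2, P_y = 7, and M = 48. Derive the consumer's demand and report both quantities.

With perfect complements, no substitution: consume in ratio x:y = 2:2.
Budget: P_x·x + P_y·x = M, so (2·P_x + 2·P_y)·x = 2·M.
Demand: x*(P_x,P_y,M) = 2·M/(2·P_x + 2·P_y), y* = 2·M/(2·P_x + 2·P_y).
Here 2·13.2 + 2·7 = 40.4, giving x* = 2.3762 and y* = 2.3762.

x* = 2.3762, y* = 2.3762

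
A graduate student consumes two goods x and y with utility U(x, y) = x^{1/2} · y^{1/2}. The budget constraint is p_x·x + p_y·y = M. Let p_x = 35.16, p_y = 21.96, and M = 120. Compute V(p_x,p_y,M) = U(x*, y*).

V = 2.1593

Demand: x*(p_x,p_y,M) = 0.5·M/p_x and y* = 0.5·M/p_y.
At p_x=35.16, p_y=21.96, M=120: x* = 0.5·120/35.16 = 1.7065, y* = 2.7322.
Utility at the optimum: U(1.7065, 2.7322) = 2.1593.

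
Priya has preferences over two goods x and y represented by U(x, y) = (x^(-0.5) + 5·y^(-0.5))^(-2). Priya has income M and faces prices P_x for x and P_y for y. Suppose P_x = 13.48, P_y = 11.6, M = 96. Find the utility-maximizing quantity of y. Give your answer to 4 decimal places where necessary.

y* = 6.0872

MRS = MU_x/MU_y = (1/5)·(y/x)^(1.5). Set equal to P_x/P_y.
Solve for the ratio: y/x = [5·P_x/P_y]^(2/3).
With the ratio pinned down, the budget gives x* = M/(P_x + P_y·(y/x)) and y* = (y/x)·x*.
Numerically y/x = 3.231975, so x* = 96/(13.48 + 11.6·3.231975) = 1.8834 and y* = 3.231975·1.8834 = 6.0872.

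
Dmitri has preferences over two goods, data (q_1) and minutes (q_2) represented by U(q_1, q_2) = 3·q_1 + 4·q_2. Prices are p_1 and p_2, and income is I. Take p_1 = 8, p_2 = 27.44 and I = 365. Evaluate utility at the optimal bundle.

V = 136.875

Perfect substitutes: compare marginal utility per dollar. 3/p_1 vs 4/p_2 → 0.375 vs 0.1458.
q_1 gives more utility per dollar, so spend all income on q_1: q_1* = I/p_1, q_2* = 0.
Numerically: q_1* = 45.625, q_2* = 0.
Utility at the optimum: U(45.625, 0) = 136.875.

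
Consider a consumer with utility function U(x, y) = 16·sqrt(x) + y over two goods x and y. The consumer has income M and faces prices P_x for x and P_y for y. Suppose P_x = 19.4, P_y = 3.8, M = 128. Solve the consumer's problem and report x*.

Utility is quasi-linear in y; the FOC for x is 8/√x = P_x/P_y.
Thus x* = (8·P_y/P_x)² — independent of M — with the rest of income spent on y.
Plugging in: x* = (8·3.8/19.4)² = 2.4555.

x* = 2.4555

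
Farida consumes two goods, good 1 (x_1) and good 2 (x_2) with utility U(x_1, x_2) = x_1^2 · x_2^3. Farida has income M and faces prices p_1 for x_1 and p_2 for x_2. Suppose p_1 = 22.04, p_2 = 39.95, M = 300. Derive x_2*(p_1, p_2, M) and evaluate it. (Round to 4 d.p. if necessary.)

x_2* = 4.5056

At p_1=22.04, p_2=39.95, M=300: x_2* = 0.6·300/39.95 = 4.5056.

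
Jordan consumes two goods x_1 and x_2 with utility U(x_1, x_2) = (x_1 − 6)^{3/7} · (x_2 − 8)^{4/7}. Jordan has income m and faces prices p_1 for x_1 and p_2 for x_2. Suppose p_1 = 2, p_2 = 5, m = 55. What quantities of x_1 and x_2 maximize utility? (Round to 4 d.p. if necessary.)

This is Cobb-Douglas in (x_1−6, x_2−8): tangency gives 3/7·p_2·(x_2−8) = 4/7·p_1·(x_1−6).
Substituting into the budget: x_1* = 6 + 3/7·(m − 6·p_1 − 8·p_2)/p_1, and x_2* = 8 + 4/7·(…)/p_2.
Discretionary income = 55 − 6·2 − 8·5 = 3; x_1* = 6 + 3/7·3/2 = 6.6429; x_2* = 8 + 4/7·3/5 = 8.3429.

x_1* = 6.6429, x_2* = 8.3429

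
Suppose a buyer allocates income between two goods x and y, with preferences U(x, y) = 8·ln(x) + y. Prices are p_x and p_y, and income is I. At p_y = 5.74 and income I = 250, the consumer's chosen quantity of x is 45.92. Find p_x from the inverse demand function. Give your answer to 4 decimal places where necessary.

MU_x = 8/x, MU_y = 1. Tangency: 8/x = p_x/p_y.
So x*(p_x,p_y) = 8·p_y/p_x, independent of income; and y* = (I − 8·p_y)/p_y.
Set x* = 45.92 in the demand function and solve for p_x: p_x = 1.

p_x = 1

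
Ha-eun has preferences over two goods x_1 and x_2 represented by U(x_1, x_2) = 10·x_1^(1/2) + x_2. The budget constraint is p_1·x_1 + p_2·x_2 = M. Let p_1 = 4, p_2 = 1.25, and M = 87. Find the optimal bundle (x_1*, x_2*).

Utility is quasi-linear in x_2; the FOC for x_1 is 5/√x_1 = p_1/p_2.
Solve: √x_1 = 5·p_2/p_1, so x_1*(p_1,p_2) = (5·p_2/p_1)², and x_2* = (M − p_1·x_1*)/p_2.
Plugging in: x_1* = (5·1.25/4)² = 2.4414, x_2* = 61.7875.

x_1* = 2.4414, x_2* = 61.7875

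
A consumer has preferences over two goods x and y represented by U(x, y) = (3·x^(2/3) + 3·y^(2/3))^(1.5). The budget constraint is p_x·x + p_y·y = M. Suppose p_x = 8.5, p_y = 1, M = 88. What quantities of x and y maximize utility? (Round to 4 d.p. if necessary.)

x* = 0.1413, y* = 86.7986

MRS = MU_x/MU_y = (y/x)^(1/3). Set equal to p_x/p_y.
Hence y/x = (p_x/p_y)^(1/(1/3)), i.e. raised to the 3 power.
Substitute y = (y/x)·x into the budget: x* = M/(p_x + p_y·(y/x)).
Numerically y/x = 614.125, so x* = 88/(8.5 + 1·614.125) = 0.1413 and y* = 614.125·0.1413 = 86.7986.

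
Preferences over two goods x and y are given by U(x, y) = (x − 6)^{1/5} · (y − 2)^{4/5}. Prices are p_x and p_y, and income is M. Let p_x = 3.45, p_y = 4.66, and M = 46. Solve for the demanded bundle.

x* = 6.9264, y* = 4.7433

MRS = (1/4)·(y−2)/(x−6). Tangency with p_x/p_y gives y−2 = 4·(p_x/p_y)·(x−6).
Substituting into the budget: x* = 6 + 0.2·(M − 6·p_x − 2·p_y)/p_x, and y* = 2 + 0.8·(…)/p_y.
Discretionary income = 46 − 6·3.45 − 2·4.66 = 15.98; x* = 6 + 0.2·15.98/3.45 = 6.9264; y* = 2 + 0.8·15.98/4.66 = 4.7433.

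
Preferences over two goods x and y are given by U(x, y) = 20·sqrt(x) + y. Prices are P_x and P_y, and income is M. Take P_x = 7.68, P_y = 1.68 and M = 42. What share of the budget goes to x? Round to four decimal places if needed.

Set MRS = P_x/P_y: 10·x^(−1/2) = P_x/P_y.
Thus x* = (10·P_y/P_x)² — independent of M — with the rest of income spent on y.
Plugging in: x* = (10·1.68/7.68)² = 4.7852, y* = 3.125.
Expenditure on x: 7.68·4.7852 = 36.75; share = 0.875.

share on x = 0.875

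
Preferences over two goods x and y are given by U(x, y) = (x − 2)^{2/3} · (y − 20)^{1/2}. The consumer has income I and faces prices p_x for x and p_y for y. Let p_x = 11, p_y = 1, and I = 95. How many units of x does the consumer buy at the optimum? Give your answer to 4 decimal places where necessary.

x* = 4.7532

This is Cobb-Douglas in (x−2, y−20): tangency gives 2/3·p_y·(y−20) = 0.5·p_x·(x−2).
After buying the subsistence bundle (2, 20), a share 4/7 of the remaining income goes to x: x* = 2 + 4/7·(I − 2p_x − 20p_y)/p_x.
Discretionary income = 95 − 2·11 − 20·1 = 53; x* = 2 + 4/7·53/11 = 4.7532.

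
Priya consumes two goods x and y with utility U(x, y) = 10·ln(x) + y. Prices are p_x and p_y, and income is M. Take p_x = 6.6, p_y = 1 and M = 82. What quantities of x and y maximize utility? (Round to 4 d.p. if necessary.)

MU_x = 10/x, MU_y = 1. Tangency: 10/x = p_x/p_y.
So x*(p_x,p_y) = 10·p_y/p_x, independent of income; and y* = (M − 10·p_y)/p_y.
At the given prices: x* = 10·1/6.6 = 1.5152, and y* = 72.

x* = 1.5152, y* = 72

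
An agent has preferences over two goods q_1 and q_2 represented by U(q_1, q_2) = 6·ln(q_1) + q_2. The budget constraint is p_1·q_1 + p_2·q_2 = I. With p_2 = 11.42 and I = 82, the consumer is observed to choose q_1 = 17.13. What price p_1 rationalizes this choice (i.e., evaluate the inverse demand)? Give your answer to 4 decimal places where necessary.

MU_q_1 = 6/q_1, MU_q_2 = 1. Tangency: 6/q_1 = p_1/p_2.
So q_1*(p_1,p_2) = 6·p_2/p_1, independent of income; and q_2* = (I − 6·p_2)/p_2.
Set q_1* = 17.13 in the demand function and solve for p_1: p_1 = 4.

p_1 = 4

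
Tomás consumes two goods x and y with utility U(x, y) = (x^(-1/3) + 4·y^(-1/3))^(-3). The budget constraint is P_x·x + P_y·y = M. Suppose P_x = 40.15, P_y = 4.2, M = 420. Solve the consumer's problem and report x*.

MU_x ∝ x^(-4/3), MU_y ∝ 4·y^(-4/3), so MRS = (1/4)·(y/x)^(4/3) = P_x/P_y.
Hence y/x = (4·P_x/P_y)^(1/(4/3)), i.e. raised to the 0.75 power.
With the ratio pinned down, the budget gives x* = M/(P_x + P_y·(y/x)) and y* = (y/x)·x*.
Numerically y/x = 15.37702, so x* = 420/(40.15 + 4.2·15.37702) = 4.0102.

x* = 4.0102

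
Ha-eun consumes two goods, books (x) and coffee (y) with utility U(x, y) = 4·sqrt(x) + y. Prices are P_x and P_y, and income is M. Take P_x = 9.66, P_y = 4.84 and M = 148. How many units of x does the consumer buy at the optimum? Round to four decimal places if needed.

Set MRS = P_x/P_y: 2·x^(−1/2) = P_x/P_y.
Thus x* = (2·P_y/P_x)² — independent of M — with the rest of income spent on y.
Plugging in: x* = (2·4.84/9.66)² = 1.0041.

x* = 1.0041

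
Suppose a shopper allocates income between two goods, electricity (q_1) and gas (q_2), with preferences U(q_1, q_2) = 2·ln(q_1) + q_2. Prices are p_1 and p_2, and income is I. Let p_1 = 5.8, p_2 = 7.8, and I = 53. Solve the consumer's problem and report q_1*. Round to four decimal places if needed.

q_1* = 2.6897

Set MRS = p_1/p_2: (2/q_1)/1 = p_1/p_2.
So q_1*(p_1,p_2) = 2·p_2/p_1, independent of income; and q_2* = (I − 2·p_2)/p_2.
At the given prices: q_1* = 2·7.8/5.8 = 2.6897.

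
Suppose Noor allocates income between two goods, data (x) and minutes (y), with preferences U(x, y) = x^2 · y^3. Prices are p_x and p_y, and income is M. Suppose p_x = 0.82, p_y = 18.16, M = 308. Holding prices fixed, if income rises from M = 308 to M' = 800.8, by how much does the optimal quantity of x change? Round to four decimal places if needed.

Demand: x*(p_x,p_y,M) = 0.4·M/p_x and y* = 0.6·M/p_y.
At p_x=0.82, p_y=18.16, M=308: x* = 0.4·308/0.82 = 150.2439.
At M' = 800.8: x* = 390.6341. Change: 390.6341 − 150.2439 = 240.3902.

Δx* = 240.3902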